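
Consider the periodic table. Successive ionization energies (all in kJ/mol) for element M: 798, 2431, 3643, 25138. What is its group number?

Look for the largest jump between consecutive ionization energies: IE4/IE3 ≈ 6.9, far larger than any earlier ratio.
That jump marks the point where a core electron is being removed. So the atom has 3 valence electrons.
A main-group element with 3 valence electrons is in group 13.

Group 13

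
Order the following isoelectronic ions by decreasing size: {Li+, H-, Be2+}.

H- > Li+ > Be2+

All of these have 2 electrons, so size is governed by nuclear charge alone: the more protons, the stronger the pull on the same electron cloud, and the smaller the ion.
Nuclear charges: Be2+ (Z=4), Li+ (Z=3), H- (Z=1).
Largest to smallest: H- > Li+ > Be2+.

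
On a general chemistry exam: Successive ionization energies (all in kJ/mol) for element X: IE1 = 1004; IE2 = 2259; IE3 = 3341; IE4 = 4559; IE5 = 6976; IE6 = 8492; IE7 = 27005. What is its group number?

Group 16

Look for the largest jump between consecutive ionization energies: IE7/IE6 ≈ 3.2, far larger than any earlier ratio.
That jump marks the point where a core electron is being removed. So the atom has 6 valence electrons.
A main-group element with 6 valence electrons is in group 16.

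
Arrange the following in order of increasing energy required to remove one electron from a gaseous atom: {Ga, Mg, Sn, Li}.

Li < Ga < Sn < Mg

Li is in period 2, group 1; Mg is in period 3, group 2; Ga is in period 4, group 13; Sn is in period 5, group 14.
First ionization energy rises across a period (greater Z_eff holds electrons more tightly) and falls down a group (valence electrons are farther from the nucleus).
A diagonal step moves right (one effect) and down (the opposite effect) at once.
Ga > Li: the two effects oppose for this pair; the across-period effect wins (579 vs 520 kJ/mol).
Sn > Ga: the two effects oppose for this pair; the across-period effect wins (709 vs 579 kJ/mol).
Mg > Sn: the two effects oppose for this pair; the down-group effect wins (738 vs 709 kJ/mol).
Tabulated first ionization energy (kJ/mol): Li 520, Mg 738, Ga 579, Sn 709.
So from lowest to highest: Li < Ga < Sn < Mg.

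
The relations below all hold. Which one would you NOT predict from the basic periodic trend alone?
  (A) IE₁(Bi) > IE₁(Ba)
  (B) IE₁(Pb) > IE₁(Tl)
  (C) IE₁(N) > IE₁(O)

The general trend: IE₁ increases across a period and decreases down a group.
(A) Bi (period 6, group 15) vs Ba (period 6, group 2): the stated order agrees with the simple trend.
(B) Pb (period 6, group 14) vs Tl (period 6, group 13): the stated order agrees with the simple trend.
(C) N (period 2, group 15) vs O (period 2, group 16): the stated order contradicts the simple trend.
The exception is (C): pairing an electron in O's 2p⁴ costs repulsion energy, so O ionizes more easily than half-filled N (2p³).

(C)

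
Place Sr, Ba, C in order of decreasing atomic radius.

C is in period 2, group 14; Sr is in period 5, group 2; Ba is in period 6, group 2.
Atomic radius shrinks across a period as nuclear charge pulls the same shell inward, and grows down a group as new shells are added.
Here both period and group differ, so the two effects have to be weighed against each other.
Sr > C: relative to C, both the across-period and down-group shifts push Sr's atomic radius up.
Ba > Sr: they share group 2; the group trend gives Ba the larger value.
Approximate values (pm): C 75, Sr 185, Ba 196.
So from largest to smallest: Ba > Sr > C.

Ba, Sr, C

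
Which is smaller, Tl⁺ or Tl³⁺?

Tl³⁺

Both ions have Z = 81 protons, but Tl³⁺ has lost more electrons, so its remaining electrons feel a larger effective nuclear charge per electron and are pulled in more tightly.
Higher positive charge → smaller ion, so Tl⁺ > Tl³⁺.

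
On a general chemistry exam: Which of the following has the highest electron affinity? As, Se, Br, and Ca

Ca is in period 4, group 2; As is in period 4, group 15; Se is in period 4, group 16; Br is in period 4, group 17.
Atoms with high Z_eff and room in the valence shell (especially the halogens) have the most exothermic electron affinities.
All lie in period 4, so electron affinity increases left to right.
The highest electron affinity among these belongs to Br.

Br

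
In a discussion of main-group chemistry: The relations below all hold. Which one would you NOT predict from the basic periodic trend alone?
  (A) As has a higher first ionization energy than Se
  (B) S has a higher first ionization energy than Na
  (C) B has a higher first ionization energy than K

(A)

The general trend: first ionization energy increases across a period and decreases down a group.
(A) As (period 4, group 15) vs Se (period 4, group 16): the stated order contradicts the simple trend.
(B) S (period 3, group 16) vs Na (period 3, group 1): the stated order agrees with the simple trend.
(C) B (period 2, group 13) vs K (period 4, group 1): the stated order agrees with the simple trend.
The exception is (A): Se (4p⁴) ionizes more easily than half-filled As (4p³).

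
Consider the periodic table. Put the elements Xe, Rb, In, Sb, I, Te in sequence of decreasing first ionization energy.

Xe > I > Te > Sb > In > Rb

Rb is in period 5, group 1; In is in period 5, group 13; Sb is in period 5, group 15; Te is in period 5, group 16; I is in period 5, group 17; Xe is in period 5, group 18.
Across a period the outer electron is held more tightly (higher IE₁); down a group it sits in a higher shell, more shielded, and comes off more easily.
All lie in period 5, so first ionization energy increases left to right.
So from highest to lowest: Xe > I > Te > Sb > In > Rb.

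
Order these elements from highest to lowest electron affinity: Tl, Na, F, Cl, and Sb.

F is in period 2, group 17; Na is in period 3, group 1; Cl is in period 3, group 17; Sb is in period 5, group 15; Tl is in period 6, group 13.
Adding an electron releases more energy for atoms nearer the top right (short of the noble gases).
Neither a single period nor a single group — weigh both effects.
Na > Tl: period and group pull opposite ways; the down-group shift dominates (53 vs 19 kJ/mol).
Sb > Na: period and group pull opposite ways; the across-period shift dominates (103 vs 53 kJ/mol).
F > Sb: both effects reinforce here, so F is clearly the higher of the two.
Cl > F: this pair runs against the simple trend — see the exception note.
Note the exception: Cl has a higher electron affinity than F, contrary to the simple trend — F's small 2p subshell makes the incoming electron feel strong e⁻–e⁻ repulsion, so Cl actually releases more energy on gaining an electron.
For reference (kJ/mol): F 328, Na 53, Cl 349, Sb 103, Tl 19.
So from highest to lowest: Cl > F > Sb > Na > Tl.

Cl, F, Sb, Na, Tl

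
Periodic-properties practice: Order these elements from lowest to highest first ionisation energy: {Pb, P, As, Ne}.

Pb, As, P, Ne

Ne is in period 2, group 18; P is in period 3, group 15; As is in period 4, group 15; Pb is in period 6, group 14.
Removing the outermost electron gets harder across a period and easier down a group.
Neither a single period nor a single group — weigh both effects.
As > Pb: relative to Pb, both the across-period and down-group shifts push As's first ionization energy up.
P > As: they share group 15; the group trend gives P the larger value.
Ne > P: both effects reinforce here, so Ne is clearly the higher of the two.
Approximate values (kJ/mol): Ne 2081, P 1012, As 947, Pb 716.
So from lowest to highest: Pb < As < P < Ne.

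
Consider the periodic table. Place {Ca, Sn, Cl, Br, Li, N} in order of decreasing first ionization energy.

N > Cl > Br > Sn > Ca > Li

Across a period the outer electron is held more tightly (higher IE₁); down a group it sits in a higher shell, more shielded, and comes off more easily.
These span different periods and groups, so the two trends combine.
Ca > Li: the two effects oppose for this pair; the across-period effect wins (590 vs 520 kJ/mol).
Sn > Ca: the two effects oppose for this pair; the across-period effect wins (709 vs 590 kJ/mol).
Br > Sn: relative to Sn, both the across-period and down-group shifts push Br's first ionization energy up.
Cl > Br: Cl sits above Br in group 17, so the down-group effect alone puts Cl higher.
N > Cl: period and group pull opposite ways; the down-group shift dominates (1402 vs 1251 kJ/mol).
For reference (kJ/mol): Li 520, N 1402, Cl 1251, Ca 590, Br 1140, Sn 709.
So from highest to lowest: N > Cl > Br > Sn > Ca > Li.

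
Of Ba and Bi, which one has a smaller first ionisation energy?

Ba

Ba is in period 6, group 2; Bi is in period 6, group 15.
Removing the outermost electron gets harder across a period and easier down a group.
All lie in period 6, so first ionization energy increases left to right.
So Ba has the smaller first ionisation energy (Ba < Bi).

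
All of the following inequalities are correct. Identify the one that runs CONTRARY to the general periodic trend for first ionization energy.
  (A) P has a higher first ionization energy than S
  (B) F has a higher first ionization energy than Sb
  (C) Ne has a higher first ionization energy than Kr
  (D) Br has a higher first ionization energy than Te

The general trend: first ionization energy increases across a period and decreases down a group.
(A) P (period 3, group 15) vs S (period 3, group 16): the stated order contradicts the simple trend.
(B) F (period 2, group 17) vs Sb (period 5, group 15): the stated order agrees with the simple trend.
(C) Ne (period 2, group 18) vs Kr (period 4, group 18): the stated order agrees with the simple trend.
(D) Br (period 4, group 17) vs Te (period 5, group 16): the stated order agrees with the simple trend.
The exception is (A): S (3p⁴) ionizes more easily than half-filled P (3p³) because the paired 3p electron in S is pushed out by e⁻–e⁻ repulsion.

(A)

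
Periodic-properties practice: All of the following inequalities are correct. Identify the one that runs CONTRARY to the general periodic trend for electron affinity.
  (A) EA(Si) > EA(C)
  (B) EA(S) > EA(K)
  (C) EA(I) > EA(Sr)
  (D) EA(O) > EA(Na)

(A)

The general trend: electron affinity increases across a period and decreases down a group.
(A) Si (period 3, group 14) vs C (period 2, group 14): the stated order contradicts the simple trend.
(B) S (period 3, group 16) vs K (period 4, group 1): the stated order agrees with the simple trend.
(C) I (period 5, group 17) vs Sr (period 5, group 2): the stated order agrees with the simple trend.
(D) O (period 2, group 16) vs Na (period 3, group 1): the stated order agrees with the simple trend.
The exception is (A): Si's larger, more diffuse 3p orbitals accept an added electron slightly more readily than C's compact 2p.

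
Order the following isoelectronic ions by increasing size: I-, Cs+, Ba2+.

Ba2+, Cs+, I-

All of these have 54 electrons, so size is governed by nuclear charge alone: the more protons, the stronger the pull on the same electron cloud, and the smaller the ion.
Nuclear charges: Ba2+ (Z=56), Cs+ (Z=55), I- (Z=53).
Smallest to largest: Ba2+ < Cs+ < I-.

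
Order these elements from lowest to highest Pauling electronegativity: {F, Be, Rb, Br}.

Be is in period 2, group 2; F is in period 2, group 17; Br is in period 4, group 17; Rb is in period 5, group 1.
Atoms toward the upper right of the periodic table pull bonding electrons most strongly.
These span different periods and groups, so the two trends combine.
Be > Rb: both effects reinforce here, so Be is clearly the higher of the two.
Br > Be: period and group pull opposite ways; the across-period shift dominates (2.96 vs 1.57).
F > Br: they share group 17; the group trend gives F the larger value.
Approximate values (Pauling): Be 1.57, F 3.98, Br 2.96, Rb 0.82.
So from lowest to highest: Rb < Be < Br < F.

Rb < Be < Br < F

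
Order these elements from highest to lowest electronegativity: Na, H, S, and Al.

S, H, Al, Na

H is in period 1, group 1; Na is in period 3, group 1; Al is in period 3, group 13; S is in period 3, group 16.
Smaller atoms with higher effective nuclear charge are more electronegative.
These span different periods and groups, so the two trends combine.
Al > Na: Al lies to the right of Na in period 3, so the across-period effect alone puts Al higher.
H > Al: the two effects oppose for this pair; the down-group effect wins (2.20 vs 1.61).
S > H: the two effects oppose for this pair; the across-period effect wins (2.58 vs 2.20).
Approximate values (Pauling): H 2.20, Na 0.93, Al 1.61, S 2.58.
So from highest to lowest: S > H > Al > Na.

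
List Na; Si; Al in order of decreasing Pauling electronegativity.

Si > Al > Na

Atoms toward the upper right of the periodic table pull bonding electrons most strongly.
All lie in period 3, so electronegativity increases left to right.
So from highest to lowest: Si > Al > Na.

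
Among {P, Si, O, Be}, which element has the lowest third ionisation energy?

IE_3 is the cost of taking one more electron from the +2 cation: P²⁺ still has 3 valence electrons; Si²⁺ still has 2 valence electrons; O²⁺ still has 4 valence electrons; Be²⁺ is the bare [He] core.
Pulling an electron out of a noble-gas core costs far more than removing a remaining valence electron, so Be sits at the high end of IE_3.
Valence configurations: P²⁺ [Ne]3s²3p¹, Si²⁺ [Ne]3s², O²⁺ [He]2s²2p².
P²⁺ loses a lone 3p electron whereas Si²⁺ must break into a filled 3s² pair, so IE_3(Si) > IE_3(P) even though P has the higher nuclear charge.
Tabulated IE_3 (kJ/mol): P 2914, Si 3232, O 5300, Be 14849.
Putting it together, IE_3: P < Si < O < Be.

P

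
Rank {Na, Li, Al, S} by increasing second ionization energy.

Al < S < Na < Li

After 1 electron has been removed, what remains? Na⁺ is the bare [Ne] core; Li⁺ is the bare [He] core; Al⁺ still has 2 valence electrons; S⁺ still has 5 valence electrons.
Breaking into a closed-shell core is much more expensive than removing a leftover valence electron — Na and Li have the largest IE_2 here.
Valence configurations: Al⁺ [Ne]3s², S⁺ [Ne]3s²3p³.
The numbers (kJ/mol): Na 4562, Li 7298, Al 1817, S 2252.
Overall IE_2 order: Al < S < Na < Li.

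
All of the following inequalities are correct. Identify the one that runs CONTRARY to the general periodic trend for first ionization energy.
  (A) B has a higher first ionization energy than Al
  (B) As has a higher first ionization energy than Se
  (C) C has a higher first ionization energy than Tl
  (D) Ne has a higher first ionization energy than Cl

(B)

The general trend: first ionization energy increases across a period and decreases down a group.
(A) B (period 2, group 13) vs Al (period 3, group 13): the stated order agrees with the simple trend.
(B) As (period 4, group 15) vs Se (period 4, group 16): the stated order contradicts the simple trend.
(C) C (period 2, group 14) vs Tl (period 6, group 13): the stated order agrees with the simple trend.
(D) Ne (period 2, group 18) vs Cl (period 3, group 17): the stated order agrees with the simple trend.
The exception is (B): Se (4p⁴) ionizes more easily than half-filled As (4p³).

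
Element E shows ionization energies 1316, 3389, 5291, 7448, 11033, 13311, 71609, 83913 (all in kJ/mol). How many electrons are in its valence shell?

6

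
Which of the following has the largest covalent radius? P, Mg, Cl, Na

Na is in period 3, group 1; Mg is in period 3, group 2; P is in period 3, group 15; Cl is in period 3, group 17.
Radius decreases left→right (rising Z_eff, same n) and increases top→bottom (higher n).
All lie in period 3, so atomic radius increases right to left.
The largest covalent radius among these belongs to Na.

Na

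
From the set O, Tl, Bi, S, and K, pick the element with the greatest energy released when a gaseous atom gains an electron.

S

O is in period 2, group 16; S is in period 3, group 16; K is in period 4, group 1; Tl is in period 6, group 13; Bi is in period 6, group 15.
Adding an electron releases more energy for atoms nearer the top right (short of the noble gases).
Neither a single period nor a single group — weigh both effects.
K > Tl: the two effects oppose for this pair; the down-group effect wins (48 vs 19 kJ/mol).
Bi > K: period and group pull opposite ways; the across-period shift dominates (91 vs 48 kJ/mol).
O > Bi: relative to Bi, both the across-period and down-group shifts push O's electron affinity up.
S > O: this pair runs against the simple trend — see the exception note.
Note the exception: S has a higher electron affinity than O, contrary to the simple trend — the compact 2p subshell of O repels the added electron more than S's larger 3p does.
For reference (kJ/mol): O 141, S 200, K 48, Tl 19, Bi 91.
The greatest energy released when a gaseous atom gains an electron among these belongs to S.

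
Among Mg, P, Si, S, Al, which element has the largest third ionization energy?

Mg

Consider each +2 ion: Mg²⁺ is the bare [Ne] core; P²⁺ still has 3 valence electrons; Si²⁺ still has 2 valence electrons; S²⁺ still has 4 valence electrons; Al²⁺ still has 1 valence electron.
Pulling an electron out of a noble-gas core costs far more than removing a remaining valence electron, so Mg sits at the high end of IE_3.
Valence configurations: P²⁺ [Ne]3s²3p¹, Si²⁺ [Ne]3s², S²⁺ [Ne]3s²3p², Al²⁺ [Ne]3s¹.
P²⁺ loses a lone 3p electron whereas Si²⁺ must break into a filled 3s² pair, so IE_3(Si) > IE_3(P) even though P has the higher nuclear charge.
Approximate IE_3 values (kJ/mol): Mg 7733, P 2914, Si 3232, S 3357, Al 2745.
So the third ionization energies run Al < P < Si < S < Mg.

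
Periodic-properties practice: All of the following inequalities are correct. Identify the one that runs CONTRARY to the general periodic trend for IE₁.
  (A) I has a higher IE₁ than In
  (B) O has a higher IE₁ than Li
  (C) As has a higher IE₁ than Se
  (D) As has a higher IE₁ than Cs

(C)

The general trend: IE₁ increases across a period and decreases down a group.
(A) I (period 5, group 17) vs In (period 5, group 13): the stated order agrees with the simple trend.
(B) O (period 2, group 16) vs Li (period 2, group 1): the stated order agrees with the simple trend.
(C) As (period 4, group 15) vs Se (period 4, group 16): the stated order contradicts the simple trend.
(D) As (period 4, group 15) vs Cs (period 6, group 1): the stated order agrees with the simple trend.
The exception is (C): Se (4p⁴) ionizes more easily than half-filled As (4p³).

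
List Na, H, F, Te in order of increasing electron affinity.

Na < H < Te < F

H is in period 1, group 1; F is in period 2, group 17; Na is in period 3, group 1; Te is in period 5, group 16.
Atoms with high Z_eff and room in the valence shell (especially the halogens) have the most exothermic electron affinities.
Neither a single period nor a single group — weigh both effects.
H > Na: they share group 1; the group trend gives H the larger value.
Te > H: the two effects oppose for this pair; the across-period effect wins (190 vs 73 kJ/mol).
F > Te: relative to Te, both the across-period and down-group shifts push F's electron affinity up.
Approximate values (kJ/mol): H 73, F 328, Na 53, Te 190.
So from lowest to highest: Na < H < Te < F.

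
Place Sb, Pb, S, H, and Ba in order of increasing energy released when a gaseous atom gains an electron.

Ba, Pb, H, Sb, S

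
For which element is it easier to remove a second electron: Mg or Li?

Mg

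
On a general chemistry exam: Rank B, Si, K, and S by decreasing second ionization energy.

Consider each +1 ion: B⁺ still has 2 valence electrons; Si⁺ still has 3 valence electrons; K⁺ is the bare [Ar] core; S⁺ still has 5 valence electrons.
Core electrons are held far more tightly than valence electrons, so K tops the IE_2 order.
Valence configurations: B⁺ [He]2s², Si⁺ [Ne]3s²3p¹, S⁺ [Ne]3s²3p³.
The numbers (kJ/mol): B 2427, Si 1577, K 3052, S 2252.
Overall IE_2 order: Si < S < B < K.

K > B > S > Si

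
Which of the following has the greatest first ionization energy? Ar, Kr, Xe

Ar

First ionization energy rises across a period (greater Z_eff holds electrons more tightly) and falls down a group (valence electrons are farther from the nucleus).
All are in group 18, so first ionization energy increases up the group.
The greatest first ionization energy among these belongs to Ar.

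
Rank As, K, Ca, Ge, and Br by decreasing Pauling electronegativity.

Br > As > Ge > Ca > K

K is in period 4, group 1; Ca is in period 4, group 2; Ge is in period 4, group 14; As is in period 4, group 15; Br is in period 4, group 17.
Electronegativity increases across a period and decreases down a group, tracking effective nuclear charge and atomic size.
All lie in period 4, so electronegativity increases left to right.
So from highest to lowest: Br > As > Ge > Ca > K.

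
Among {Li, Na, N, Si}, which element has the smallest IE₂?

Si

The second ionization energy removes an electron from the +1 ion. For each element: Li⁺ is the bare [He] core; Na⁺ is the bare [Ne] core; N⁺ still has 4 valence electrons; Si⁺ still has 3 valence electrons.
Pulling an electron out of a noble-gas core costs far more than removing a remaining valence electron, so Na and Li sit at the high end of IE_2.
Valence configurations: N⁺ [He]2s²2p², Si⁺ [Ne]3s²3p¹.
Tabulated IE_2 (kJ/mol): Li 7298, Na 4562, N 2856, Si 1577.
Putting it together, IE_2: Si < N < Na < Li.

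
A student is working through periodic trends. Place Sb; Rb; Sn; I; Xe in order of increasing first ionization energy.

Rb, Sn, Sb, I, Xe

Rb is in period 5, group 1; Sn is in period 5, group 14; Sb is in period 5, group 15; I is in period 5, group 17; Xe is in period 5, group 18.
IE₁ increases left→right with effective nuclear charge and decreases top→bottom as the valence shell moves farther out.
All lie in period 5, so first ionization energy increases left to right.
So from lowest to highest: Rb < Sn < Sb < I < Xe.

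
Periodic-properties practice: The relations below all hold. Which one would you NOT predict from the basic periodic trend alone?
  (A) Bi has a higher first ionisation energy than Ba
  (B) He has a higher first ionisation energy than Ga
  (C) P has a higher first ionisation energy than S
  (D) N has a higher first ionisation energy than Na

(C)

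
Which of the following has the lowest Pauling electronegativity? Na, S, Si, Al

Na

Electronegativity increases across a period and decreases down a group, tracking effective nuclear charge and atomic size.
All lie in period 3, so electronegativity increases left to right.
The lowest Pauling electronegativity among these belongs to Na.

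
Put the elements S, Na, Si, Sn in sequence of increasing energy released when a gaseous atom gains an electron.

Na < Sn < Si < S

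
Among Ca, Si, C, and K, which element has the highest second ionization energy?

K

IE_2 is the cost of taking one more electron from the +1 cation: Ca⁺ still has 1 valence electron; Si⁺ still has 3 valence electrons; C⁺ still has 3 valence electrons; K⁺ is the bare [Ar] core.
Pulling an electron out of a noble-gas core costs far more than removing a remaining valence electron, so K sits at the high end of IE_2.
Valence configurations: Ca⁺ [Ar]4s¹, Si⁺ [Ne]3s²3p¹, C⁺ [He]2s²2p¹.
Tabulated IE_2 (kJ/mol): Ca 1145, Si 1577, C 2353, K 3052.
Hence IE_2: Ca < Si < C < K.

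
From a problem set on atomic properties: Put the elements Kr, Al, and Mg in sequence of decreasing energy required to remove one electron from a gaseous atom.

First ionization energy rises across a period (greater Z_eff holds electrons more tightly) and falls down a group (valence electrons are farther from the nucleus).
Here both period and group differ, so the two effects have to be weighed against each other.
Mg > Al: this pair runs against the simple trend — see the exception note.
Kr > Mg: period and group pull opposite ways; the across-period shift dominates (1351 vs 738 kJ/mol).
Note the exception: Mg has a higher first ionization energy than Al, contrary to the simple trend — Al's single 3p electron is easier to remove than one from Mg's filled 3s².
Approximate values (kJ/mol): Mg 738, Al 578, Kr 1351.
So from highest to lowest: Kr > Mg > Al.

Kr > Mg > Al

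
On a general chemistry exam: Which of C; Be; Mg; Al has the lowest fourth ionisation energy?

C

After 3 electrons have been removed, what remains? C³⁺ still has 1 valence electron; Be³⁺ is already 1 electron into the core; Mg³⁺ is already 1 electron into the core; Al³⁺ is the bare [Ne] core.
Pulling an electron out of a noble-gas core costs far more than removing a remaining valence electron, so Mg, Al and Be sit at the high end of IE_4.
The numbers (kJ/mol): C 6223, Be 21007, Mg 10543, Al 11577.
Overall IE_4 order: C < Mg < Al < Be.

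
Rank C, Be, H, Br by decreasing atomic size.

Br, Be, C, H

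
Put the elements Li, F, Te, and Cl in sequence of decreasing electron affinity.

EA tends to increase across a period and decrease down a group, though the pattern is less regular than for IE or radius.
Here both period and group differ, so the two effects have to be weighed against each other.
Te > Li: the two effects oppose for this pair; the across-period effect wins (190 vs 60 kJ/mol).
F > Te: relative to Te, both the across-period and down-group shifts push F's electron affinity up.
Cl > F: this pair runs against the simple trend — see the exception note.
Note the exception: Cl has a higher electron affinity than F, contrary to the simple trend — F's small 2p subshell makes the incoming electron feel strong e⁻–e⁻ repulsion, so Cl actually releases more energy on gaining an electron.
Tabulated electron affinity (kJ/mol): Li 60, F 328, Cl 349, Te 190.
So from highest to lowest: Cl > F > Te > Li.

Cl > F > Te > Li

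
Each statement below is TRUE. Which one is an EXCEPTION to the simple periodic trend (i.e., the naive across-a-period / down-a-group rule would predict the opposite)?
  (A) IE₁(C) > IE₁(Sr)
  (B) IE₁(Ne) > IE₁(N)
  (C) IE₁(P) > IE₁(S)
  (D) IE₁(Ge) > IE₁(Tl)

(C)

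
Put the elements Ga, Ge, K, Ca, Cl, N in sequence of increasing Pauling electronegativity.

K, Ca, Ga, Ge, N, Cl

EN rises left→right (higher Z_eff, smaller atoms) and falls top→bottom (larger, more shielded atoms).
Neither a single period nor a single group — weigh both effects.
Ca > K: Ca lies to the right of K in period 4, so the across-period effect alone puts Ca higher.
Ga > Ca: both are in period 4; the period trend gives Ga the larger value.
Ge > Ga: both are in period 4; the period trend gives Ge the larger value.
N > Ge: relative to Ge, both the across-period and down-group shifts push N's electronegativity up.
Cl > N: the two effects oppose for this pair; the across-period effect wins (3.16 vs 3.04).
Approximate values (Pauling): N 3.04, Cl 3.16, K 0.82, Ca 1.00, Ga 1.81, Ge 2.01.
So from lowest to highest: K < Ca < Ga < Ge < N < Cl.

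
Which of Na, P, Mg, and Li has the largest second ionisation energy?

Li

The second ionization energy removes an electron from the +1 ion. For each element: Na⁺ is the bare [Ne] core; P⁺ still has 4 valence electrons; Mg⁺ still has 1 valence electron; Li⁺ is the bare [He] core.
Pulling an electron out of a noble-gas core costs far more than removing a remaining valence electron, so Na and Li sit at the high end of IE_2.
Valence configurations: P⁺ [Ne]3s²3p², Mg⁺ [Ne]3s¹.
The numbers (kJ/mol): Na 4562, P 1907, Mg 1451, Li 7298.
Hence IE_2: Mg < P < Na < Li.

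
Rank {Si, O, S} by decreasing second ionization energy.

Consider each +1 ion: Si⁺ still has 3 valence electrons; O⁺ still has 5 valence electrons; S⁺ still has 5 valence electrons.
All are still removing valence electrons, so compare the +1 ions as you would atoms: IE_2 generally rises across a period (higher Z_eff) and falls down a group (larger shell), subject to the usual subshell exceptions.
Valence configurations: Si⁺ [Ne]3s²3p¹, O⁺ [He]2s²2p³, S⁺ [Ne]3s²3p³.
The numbers (kJ/mol): Si 1577, O 3388, S 2252.
Putting it together, IE_2: Si < S < O.

O > S > Si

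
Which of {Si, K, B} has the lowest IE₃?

Si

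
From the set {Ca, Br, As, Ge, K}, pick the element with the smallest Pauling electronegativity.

K is in period 4, group 1; Ca is in period 4, group 2; Ge is in period 4, group 14; As is in period 4, group 15; Br is in period 4, group 17.
Smaller atoms with higher effective nuclear charge are more electronegative.
All lie in period 4, so electronegativity increases left to right.
The smallest Pauling electronegativity among these belongs to K.

K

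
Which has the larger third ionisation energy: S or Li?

Li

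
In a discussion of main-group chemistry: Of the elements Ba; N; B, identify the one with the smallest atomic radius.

N

B is in period 2, group 13; N is in period 2, group 15; Ba is in period 6, group 2.
Moving right in a period, electrons are added to the same shell under a stronger nuclear pull, so atoms get smaller; moving down, a new shell is opened and atoms get larger.
Here both period and group differ, so the two effects have to be weighed against each other.
B > N: B lies to the left of N in period 2, so the across-period effect alone puts B larger.
Ba > B: both effects reinforce here, so Ba is clearly the larger of the two.
Approximate values (pm): B 85, N 71, Ba 196.
The smallest atomic radius among these belongs to N.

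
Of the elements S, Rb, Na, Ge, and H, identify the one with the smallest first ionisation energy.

H is in period 1, group 1; Na is in period 3, group 1; S is in period 3, group 16; Ge is in period 4, group 14; Rb is in period 5, group 1.
First ionization energy rises across a period (greater Z_eff holds electrons more tightly) and falls down a group (valence electrons are farther from the nucleus).
Here both period and group differ, so the two effects have to be weighed against each other.
Na > Rb: Na sits above Rb in group 1, so the down-group effect alone puts Na higher.
Ge > Na: period and group pull opposite ways; the across-period shift dominates (762 vs 496 kJ/mol).
S > Ge: both effects reinforce here, so S is clearly the higher of the two.
H > S: the two effects oppose for this pair; the down-group effect wins (1312 vs 1000 kJ/mol).
For reference (kJ/mol): H 1312, Na 496, S 1000, Ge 762, Rb 403.
The smallest first ionisation energy among these belongs to Rb.

Rb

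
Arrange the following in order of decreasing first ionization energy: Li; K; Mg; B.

B, Mg, Li, K

Li is in period 2, group 1; B is in period 2, group 13; Mg is in period 3, group 2; K is in period 4, group 1.
Removing the outermost electron gets harder across a period and easier down a group.
Here both period and group differ, so the two effects have to be weighed against each other.
Li > K: they share group 1; the group trend gives Li the larger value.
Mg > Li: the two effects oppose for this pair; the across-period effect wins (738 vs 520 kJ/mol).
B > Mg: relative to Mg, both the across-period and down-group shifts push B's first ionization energy up.
Approximate values (kJ/mol): Li 520, B 801, Mg 738, K 419.
So from highest to lowest: B > Mg > Li > K.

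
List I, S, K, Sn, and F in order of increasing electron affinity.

K < Sn < S < I < F

Adding an electron releases more energy for atoms nearer the top right (short of the noble gases).
Here both period and group differ, so the two effects have to be weighed against each other.
Sn > K: the two effects oppose for this pair; the across-period effect wins (107 vs 48 kJ/mol).
S > Sn: relative to Sn, both the across-period and down-group shifts push S's electron affinity up.
I > S: the two effects oppose for this pair; the across-period effect wins (295 vs 200 kJ/mol).
F > I: they share group 17; the group trend gives F the larger value.
For reference (kJ/mol): F 328, S 200, K 48, Sn 107, I 295.
So from lowest to highest: K < Sn < S < I < F.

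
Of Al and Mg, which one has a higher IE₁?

Mg

Mg is in period 3, group 2; Al is in period 3, group 13.
IE₁ increases left→right with effective nuclear charge and decreases top→bottom as the valence shell moves farther out.
All lie in period 3; the across-period trend (first ionization energy increases left to right) applies, with the exception below.
Note the exception: Mg has a higher first ionization energy than Al, contrary to the simple trend — Al's single 3p electron is easier to remove than one from Mg's filled 3s².
Tabulated first ionization energy (kJ/mol): Mg 738, Al 578.
So Mg has the higher IE₁ (Mg > Al).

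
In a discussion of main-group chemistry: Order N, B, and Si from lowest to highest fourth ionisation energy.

After 3 electrons have been removed, what remains? N³⁺ still has 2 valence electrons; B³⁺ is the bare [He] core; Si³⁺ still has 1 valence electron.
Core electrons are held far more tightly than valence electrons, so B tops the IE_4 order.
Valence configurations: N³⁺ [He]2s², Si³⁺ [Ne]3s¹.
Tabulated IE_4 (kJ/mol): N 7475, B 25026, Si 4356.
Hence IE_4: Si < N < B.

Si < N < B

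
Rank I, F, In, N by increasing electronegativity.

N is in period 2, group 15; F is in period 2, group 17; In is in period 5, group 13; I is in period 5, group 17.
Smaller atoms with higher effective nuclear charge are more electronegative.
Here both period and group differ, so the two effects have to be weighed against each other.
I > In: I lies to the right of In in period 5, so the across-period effect alone puts I higher.
N > I: period and group pull opposite ways; the down-group shift dominates (3.04 vs 2.66).
F > N: F lies to the right of N in period 2, so the across-period effect alone puts F higher.
Approximate values (Pauling): N 3.04, F 3.98, In 1.78, I 2.66.
So from lowest to highest: In < I < N < F.

In < I < N < F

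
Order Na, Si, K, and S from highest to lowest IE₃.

Na > K > S > Si

IE_3 is the cost of taking one more electron from the +2 cation: Na²⁺ is already 1 electron into the core; Si²⁺ still has 2 valence electrons; K²⁺ is already 1 electron into the core; S²⁺ still has 4 valence electrons.
Pulling an electron out of a noble-gas core costs far more than removing a remaining valence electron, so K and Na sit at the high end of IE_3.
Valence configurations: Si²⁺ [Ne]3s², S²⁺ [Ne]3s²3p².
Approximate IE_3 values (kJ/mol): Na 6910, Si 3232, K 4420, S 3357.
Overall IE_3 order: Si < S < K < Na.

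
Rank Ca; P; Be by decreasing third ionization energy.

Be > Ca > P

Consider each +2 ion: Ca²⁺ is the bare [Ar] core; P²⁺ still has 3 valence electrons; Be²⁺ is the bare [He] core.
Pulling an electron out of a noble-gas core costs far more than removing a remaining valence electron, so Ca and Be sit at the high end of IE_3.
Approximate IE_3 values (kJ/mol): Ca 4912, P 2914, Be 14849.
Overall IE_3 order: P < Ca < Be.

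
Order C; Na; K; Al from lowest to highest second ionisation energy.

Al, C, K, Na

Consider each +1 ion: C⁺ still has 3 valence electrons; Na⁺ is the bare [Ne] core; K⁺ is the bare [Ar] core; Al⁺ still has 2 valence electrons.
Pulling an electron out of a noble-gas core costs far more than removing a remaining valence electron, so K and Na sit at the high end of IE_2.
Valence configurations: C⁺ [He]2s²2p¹, Al⁺ [Ne]3s².
Tabulated IE_2 (kJ/mol): C 2353, Na 4562, K 3052, Al 1817.
Putting it together, IE_2: Al < C < K < Na.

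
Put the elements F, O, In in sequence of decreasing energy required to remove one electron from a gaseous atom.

O is in period 2, group 16; F is in period 2, group 17; In is in period 5, group 13.
Across a period the outer electron is held more tightly (higher IE₁); down a group it sits in a higher shell, more shielded, and comes off more easily.
Neither a single period nor a single group — weigh both effects.
O > In: relative to In, both the across-period and down-group shifts push O's first ionization energy up.
F > O: both are in period 2; the period trend gives F the larger value.
Tabulated first ionization energy (kJ/mol): O 1314, F 1681, In 558.
So from highest to lowest: F > O > In.

F > O > In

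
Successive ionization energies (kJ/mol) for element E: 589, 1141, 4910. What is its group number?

Group 2

Look for the largest jump between consecutive ionization energies: IE3/IE2 ≈ 4.3, far larger than any earlier ratio.
That jump marks the point where a core electron is being removed. So the atom has 2 valence electrons.
A main-group element with 2 valence electrons is in group 2.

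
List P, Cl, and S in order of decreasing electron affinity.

P is in period 3, group 15; S is in period 3, group 16; Cl is in period 3, group 17.
EA tends to increase across a period and decrease down a group, though the pattern is less regular than for IE or radius.
All lie in period 3, so electron affinity increases left to right.
So from highest to lowest: Cl > S > P.

Cl > S > P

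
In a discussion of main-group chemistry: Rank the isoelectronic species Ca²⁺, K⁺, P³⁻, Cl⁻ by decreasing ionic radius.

All of these have 18 electrons, so size is governed by nuclear charge alone: the more protons, the stronger the pull on the same electron cloud, and the smaller the ion.
Nuclear charges: Ca²⁺ (Z=20), K⁺ (Z=19), Cl⁻ (Z=17), P³⁻ (Z=15).
Largest to smallest: P³⁻ > Cl⁻ > K⁺ > Ca²⁺.

P³⁻, Cl⁻, K⁺, Ca²⁺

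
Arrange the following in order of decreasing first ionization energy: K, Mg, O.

O > Mg > K

O is in period 2, group 16; Mg is in period 3, group 2; K is in period 4, group 1.
Removing the outermost electron gets harder across a period and easier down a group.
Neither a single period nor a single group — weigh both effects.
Mg > K: relative to K, both the across-period and down-group shifts push Mg's first ionization energy up.
O > Mg: both effects reinforce here, so O is clearly the higher of the two.
Approximate values (kJ/mol): O 1314, Mg 738, K 419.
So from highest to lowest: O > Mg > K.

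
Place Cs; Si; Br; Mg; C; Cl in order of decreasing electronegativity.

Cl, Br, C, Si, Mg, Cs

C is in period 2, group 14; Mg is in period 3, group 2; Si is in period 3, group 14; Cl is in period 3, group 17; Br is in period 4, group 17; Cs is in period 6, group 1.
Atoms toward the upper right of the periodic table pull bonding electrons most strongly.
These span different periods and groups, so the two trends combine.
Mg > Cs: relative to Cs, both the across-period and down-group shifts push Mg's electronegativity up.
Si > Mg: both are in period 3; the period trend gives Si the larger value.
C > Si: C sits above Si in group 14, so the down-group effect alone puts C higher.
Br > C: the two effects oppose for this pair; the across-period effect wins (2.96 vs 2.55).
Cl > Br: Cl sits above Br in group 17, so the down-group effect alone puts Cl higher.
Tabulated electronegativity (Pauling): C 2.55, Mg 1.31, Si 1.90, Cl 3.16, Br 2.96, Cs 0.79.
So from highest to lowest: Cl > Br > C > Si > Mg > Cs.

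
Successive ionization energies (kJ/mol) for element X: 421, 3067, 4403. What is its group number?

Group 1

Look for the largest jump between consecutive ionization energies: IE2/IE1 ≈ 7.3, far larger than any earlier ratio.
That jump marks the point where a core electron is being removed. So the atom has 1 valence electron.
A main-group element with 1 valence electron is in group 1.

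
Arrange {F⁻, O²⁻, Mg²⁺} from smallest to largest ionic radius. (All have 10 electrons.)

Mg²⁺ < F⁻ < O²⁻

All of these have 10 electrons, so size is governed by nuclear charge alone: the more protons, the stronger the pull on the same electron cloud, and the smaller the ion.
Nuclear charges: Mg²⁺ (Z=12), F⁻ (Z=9), O²⁻ (Z=8).
Smallest to largest: Mg²⁺ < F⁻ < O²⁻.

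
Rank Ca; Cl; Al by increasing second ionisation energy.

Consider each +1 ion: Ca⁺ still has 1 valence electron; Cl⁺ still has 6 valence electrons; Al⁺ still has 2 valence electrons.
All are still removing valence electrons, so compare the +1 ions as you would atoms: IE_2 generally rises across a period (higher Z_eff) and falls down a group (larger shell), subject to the usual subshell exceptions.
Valence configurations: Ca⁺ [Ar]4s¹, Cl⁺ [Ne]3s²3p⁴, Al⁺ [Ne]3s².
Tabulated IE_2 (kJ/mol): Ca 1145, Cl 2298, Al 1817.
Putting it together, IE_2: Ca < Al < Cl.

Ca < Al < Cl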